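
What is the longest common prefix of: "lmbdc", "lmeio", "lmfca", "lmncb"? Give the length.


Words: lmbdc, lmeio, lmfca, lmncb
  Position 0: all 'l' => match
  Position 1: all 'm' => match
  Position 2: ('b', 'e', 'f', 'n') => mismatch, stop
LCP = "lm" (length 2)

2


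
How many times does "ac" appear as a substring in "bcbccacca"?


Searching for "ac" in "bcbccacca"
Scanning each position:
  Position 0: "bc" => no
  Position 1: "cb" => no
  Position 2: "bc" => no
  Position 3: "cc" => no
  Position 4: "ca" => no
  Position 5: "ac" => MATCH
  Position 6: "cc" => no
  Position 7: "ca" => no
Total occurrences: 1

1


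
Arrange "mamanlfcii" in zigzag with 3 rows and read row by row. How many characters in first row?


Zigzag "mamanlfcii" into 3 rows:
Placing characters:
  'm' => row 0
  'a' => row 1
  'm' => row 2
  'a' => row 1
  'n' => row 0
  'l' => row 1
  'f' => row 2
  'c' => row 1
  'i' => row 0
  'i' => row 1
Rows:
  Row 0: "mni"
  Row 1: "aalci"
  Row 2: "mf"
First row length: 3

3


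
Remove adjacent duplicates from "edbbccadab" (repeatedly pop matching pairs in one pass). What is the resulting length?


Input: edbbccadab
Stack-based adjacent duplicate removal:
  Read 'e': push. Stack: e
  Read 'd': push. Stack: ed
  Read 'b': push. Stack: edb
  Read 'b': matches stack top 'b' => pop. Stack: ed
  Read 'c': push. Stack: edc
  Read 'c': matches stack top 'c' => pop. Stack: ed
  Read 'a': push. Stack: eda
  Read 'd': push. Stack: edad
  Read 'a': push. Stack: edada
  Read 'b': push. Stack: edadab
Final stack: "edadab" (length 6)

6


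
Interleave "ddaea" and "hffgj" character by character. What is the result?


Interleaving "ddaea" and "hffgj":
  Position 0: 'd' from first, 'h' from second => "dh"
  Position 1: 'd' from first, 'f' from second => "df"
  Position 2: 'a' from first, 'f' from second => "af"
  Position 3: 'e' from first, 'g' from second => "eg"
  Position 4: 'a' from first, 'j' from second => "aj"
Result: dhdfafegaj

dhdfafegaj


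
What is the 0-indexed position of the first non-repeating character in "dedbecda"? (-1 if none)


Input: dedbecda
Character frequencies:
  'a': 1
  'b': 1
  'c': 1
  'd': 3
  'e': 2
Scanning left to right for freq == 1:
  Position 0 ('d'): freq=3, skip
  Position 1 ('e'): freq=2, skip
  Position 2 ('d'): freq=3, skip
  Position 3 ('b'): unique! => answer = 3

3


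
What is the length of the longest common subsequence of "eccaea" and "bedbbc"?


LCS of "eccaea" and "bedbbc"
DP table:
           b    e    d    b    b    c
      0    0    0    0    0    0    0
  e   0    0    1    1    1    1    1
  c   0    0    1    1    1    1    2
  c   0    0    1    1    1    1    2
  a   0    0    1    1    1    1    2
  e   0    0    1    1    1    1    2
  a   0    0    1    1    1    1    2
LCS length = dp[6][6] = 2

2


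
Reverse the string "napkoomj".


Input: napkoomj
Reading characters right to left:
  Position 7: 'j'
  Position 6: 'm'
  Position 5: 'o'
  Position 4: 'o'
  Position 3: 'k'
  Position 2: 'p'
  Position 1: 'a'
  Position 0: 'n'
Reversed: jmookpan

jmookpan


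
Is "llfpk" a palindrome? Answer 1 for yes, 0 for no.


Input: llfpk
Reversed: kpfll
  Compare pos 0 ('l') with pos 4 ('k'): MISMATCH
  Compare pos 1 ('l') with pos 3 ('p'): MISMATCH
Result: not a palindrome

0


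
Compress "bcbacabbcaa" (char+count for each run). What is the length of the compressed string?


Input: bcbacabbcaa
Runs:
  'b' x 1 => "b1"
  'c' x 1 => "c1"
  'b' x 1 => "b1"
  'a' x 1 => "a1"
  'c' x 1 => "c1"
  'a' x 1 => "a1"
  'b' x 2 => "b2"
  'c' x 1 => "c1"
  'a' x 2 => "a2"
Compressed: "b1c1b1a1c1a1b2c1a2"
Compressed length: 18

18


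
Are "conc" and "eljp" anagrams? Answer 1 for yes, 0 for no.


Strings: "conc", "eljp"
Sorted first:  ccno
Sorted second: ejlp
Differ at position 0: 'c' vs 'e' => not anagrams

0


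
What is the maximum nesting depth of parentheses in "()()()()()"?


Input: "()()()()()"
Tracking depth:
  Position 0 '(': depth becomes 1
  Position 1 ')': depth becomes 0
  Position 2 '(': depth becomes 1
  Position 3 ')': depth becomes 0
  Position 4 '(': depth becomes 1
  Position 5 ')': depth becomes 0
  Position 6 '(': depth becomes 1
  Position 7 ')': depth becomes 0
  Position 8 '(': depth becomes 1
  Position 9 ')': depth becomes 0
Maximum depth reached: 1

1


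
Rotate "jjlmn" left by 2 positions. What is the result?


Input: "jjlmn", rotate left by 2
First 2 characters: "jj"
Remaining characters: "lmn"
Concatenate remaining + first: "lmn" + "jj" = "lmnjj"

lmnjj


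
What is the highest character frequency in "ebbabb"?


Input: ebbabb
Character counts:
  'a': 1
  'b': 4
  'e': 1
Maximum frequency: 4

4


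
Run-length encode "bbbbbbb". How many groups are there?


Input: bbbbbbb
Scanning for consecutive runs:
  Group 1: 'b' x 7 (positions 0-6)
Total groups: 1

1


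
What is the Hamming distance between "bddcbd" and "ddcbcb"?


Comparing "bddcbd" and "ddcbcb" position by position:
  Position 0: 'b' vs 'd' => differ
  Position 1: 'd' vs 'd' => same
  Position 2: 'd' vs 'c' => differ
  Position 3: 'c' vs 'b' => differ
  Position 4: 'b' vs 'c' => differ
  Position 5: 'd' vs 'b' => differ
Total differences (Hamming distance): 5

5


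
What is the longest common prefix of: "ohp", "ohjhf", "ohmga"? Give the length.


Words: ohp, ohjhf, ohmga
  Position 0: all 'o' => match
  Position 1: all 'h' => match
  Position 2: ('p', 'j', 'm') => mismatch, stop
LCP = "oh" (length 2)

2


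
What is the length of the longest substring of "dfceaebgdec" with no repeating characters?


Input: "dfceaebgdec"
Sliding window (track last position of each char):
  Position 0 ('d'): window [0,0] length 1 -- new best
  Position 1 ('f'): window [0,1] length 2 -- new best
  Position 2 ('c'): window [0,2] length 3 -- new best
  Position 3 ('e'): window [0,3] length 4 -- new best
  Position 4 ('a'): window [0,4] length 5 -- new best
  Position 5 ('e'): repeat (last at 3), move window start to 4
  Position 5 ('e'): window [4,5] length 2
  Position 6 ('b'): window [4,6] length 3
  Position 7 ('g'): window [4,7] length 4
  Position 8 ('d'): window [4,8] length 5
  Position 9 ('e'): repeat (last at 5), move window start to 6
  Position 9 ('e'): window [6,9] length 4
  Position 10 ('c'): window [6,10] length 5
Longest substring with no repeats: "dfcea" with length 5

5


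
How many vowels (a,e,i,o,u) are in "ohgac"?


Input: ohgac
Checking each character:
  'o' at position 0: vowel (running total: 1)
  'h' at position 1: consonant
  'g' at position 2: consonant
  'a' at position 3: vowel (running total: 2)
  'c' at position 4: consonant
Total vowels: 2

2


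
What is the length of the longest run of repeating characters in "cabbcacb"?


Input: "cabbcacb"
Scanning for longest run:
  Position 1 ('a'): new char, reset run to 1
  Position 2 ('b'): new char, reset run to 1
  Position 3 ('b'): continues run of 'b', length=2
  Position 4 ('c'): new char, reset run to 1
  Position 5 ('a'): new char, reset run to 1
  Position 6 ('c'): new char, reset run to 1
  Position 7 ('b'): new char, reset run to 1
Longest run: 'b' with length 2

2


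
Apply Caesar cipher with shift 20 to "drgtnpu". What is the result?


Caesar cipher: shift "drgtnpu" by 20
  'd' (pos 3) + 20 = pos 23 = 'x'
  'r' (pos 17) + 20 = pos 11 = 'l'
  'g' (pos 6) + 20 = pos 0 = 'a'
  't' (pos 19) + 20 = pos 13 = 'n'
  'n' (pos 13) + 20 = pos 7 = 'h'
  'p' (pos 15) + 20 = pos 9 = 'j'
  'u' (pos 20) + 20 = pos 14 = 'o'
Result: xlanhjo

xlanhjo


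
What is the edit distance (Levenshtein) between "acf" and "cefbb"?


Computing edit distance: "acf" -> "cefbb"
DP table:
           c    e    f    b    b
      0    1    2    3    4    5
  a   1    1    2    3    4    5
  c   2    1    2    3    4    5
  f   3    2    2    2    3    4
Edit distance = dp[3][5] = 4

4


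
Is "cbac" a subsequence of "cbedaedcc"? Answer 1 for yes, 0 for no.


Check if "cbac" is a subsequence of "cbedaedcc"
Greedy scan:
  Position 0 ('c'): matches sub[0] = 'c'
  Position 1 ('b'): matches sub[1] = 'b'
  Position 2 ('e'): no match needed
  Position 3 ('d'): no match needed
  Position 4 ('a'): matches sub[2] = 'a'
  Position 5 ('e'): no match needed
  Position 6 ('d'): no match needed
  Position 7 ('c'): matches sub[3] = 'c'
  Position 8 ('c'): no match needed
All 4 characters matched => is a subsequence

1


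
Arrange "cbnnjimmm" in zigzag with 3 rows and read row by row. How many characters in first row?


Zigzag "cbnnjimmm" into 3 rows:
Placing characters:
  'c' => row 0
  'b' => row 1
  'n' => row 2
  'n' => row 1
  'j' => row 0
  'i' => row 1
  'm' => row 2
  'm' => row 1
  'm' => row 0
Rows:
  Row 0: "cjm"
  Row 1: "bnim"
  Row 2: "nm"
First row length: 3

3


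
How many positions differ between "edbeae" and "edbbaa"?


Comparing "edbeae" and "edbbaa" position by position:
  Position 0: 'e' vs 'e' => same
  Position 1: 'd' vs 'd' => same
  Position 2: 'b' vs 'b' => same
  Position 3: 'e' vs 'b' => DIFFER
  Position 4: 'a' vs 'a' => same
  Position 5: 'e' vs 'a' => DIFFER
Positions that differ: 2

2


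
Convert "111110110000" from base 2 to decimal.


Input: "111110110000" in base 2
Positional expansion:
  Digit '1' (value 1) x 2^11 = 2048
  Digit '1' (value 1) x 2^10 = 1024
  Digit '1' (value 1) x 2^9 = 512
  Digit '1' (value 1) x 2^8 = 256
  Digit '1' (value 1) x 2^7 = 128
  Digit '0' (value 0) x 2^6 = 0
  Digit '1' (value 1) x 2^5 = 32
  Digit '1' (value 1) x 2^4 = 16
  Digit '0' (value 0) x 2^3 = 0
  Digit '0' (value 0) x 2^2 = 0
  Digit '0' (value 0) x 2^1 = 0
  Digit '0' (value 0) x 2^0 = 0
Sum = 4016

4016


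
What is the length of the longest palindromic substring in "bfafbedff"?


Input: "bfafbedff"
Checking substrings for palindromes:
  [0:5] "bfafb" (len 5) => palindrome
  [1:4] "faf" (len 3) => palindrome
  [7:9] "ff" (len 2) => palindrome
Longest palindromic substring: "bfafb" with length 5

5


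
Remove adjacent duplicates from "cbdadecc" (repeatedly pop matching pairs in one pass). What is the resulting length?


Input: cbdadecc
Stack-based adjacent duplicate removal:
  Read 'c': push. Stack: c
  Read 'b': push. Stack: cb
  Read 'd': push. Stack: cbd
  Read 'a': push. Stack: cbda
  Read 'd': push. Stack: cbdad
  Read 'e': push. Stack: cbdade
  Read 'c': push. Stack: cbdadec
  Read 'c': matches stack top 'c' => pop. Stack: cbdade
Final stack: "cbdade" (length 6)

6


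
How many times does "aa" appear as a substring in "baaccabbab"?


Searching for "aa" in "baaccabbab"
Scanning each position:
  Position 0: "ba" => no
  Position 1: "aa" => MATCH
  Position 2: "ac" => no
  Position 3: "cc" => no
  Position 4: "ca" => no
  Position 5: "ab" => no
  Position 6: "bb" => no
  Position 7: "ba" => no
  Position 8: "ab" => no
Total occurrences: 1

1


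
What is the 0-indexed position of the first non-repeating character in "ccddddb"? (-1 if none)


Input: ccddddb
Character frequencies:
  'b': 1
  'c': 2
  'd': 4
Scanning left to right for freq == 1:
  Position 0 ('c'): freq=2, skip
  Position 1 ('c'): freq=2, skip
  Position 2 ('d'): freq=4, skip
  Position 3 ('d'): freq=4, skip
  Position 4 ('d'): freq=4, skip
  Position 5 ('d'): freq=4, skip
  Position 6 ('b'): unique! => answer = 6

6


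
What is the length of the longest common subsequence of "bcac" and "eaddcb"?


LCS of "bcac" and "eaddcb"
DP table:
           e    a    d    d    c    b
      0    0    0    0    0    0    0
  b   0    0    0    0    0    0    1
  c   0    0    0    0    0    1    1
  a   0    0    1    1    1    1    1
  c   0    0    1    1    1    2    2
LCS length = dp[4][6] = 2

2


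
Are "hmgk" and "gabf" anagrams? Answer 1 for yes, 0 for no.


Strings: "hmgk", "gabf"
Sorted first:  ghkm
Sorted second: abfg
Differ at position 0: 'g' vs 'a' => not anagrams

0


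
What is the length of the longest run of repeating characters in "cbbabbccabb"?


Input: "cbbabbccabb"
Scanning for longest run:
  Position 1 ('b'): new char, reset run to 1
  Position 2 ('b'): continues run of 'b', length=2
  Position 3 ('a'): new char, reset run to 1
  Position 4 ('b'): new char, reset run to 1
  Position 5 ('b'): continues run of 'b', length=2
  Position 6 ('c'): new char, reset run to 1
  Position 7 ('c'): continues run of 'c', length=2
  Position 8 ('a'): new char, reset run to 1
  Position 9 ('b'): new char, reset run to 1
  Position 10 ('b'): continues run of 'b', length=2
Longest run: 'b' with length 2

2


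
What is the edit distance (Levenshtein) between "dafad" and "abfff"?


Computing edit distance: "dafad" -> "abfff"
DP table:
           a    b    f    f    f
      0    1    2    3    4    5
  d   1    1    2    3    4    5
  a   2    1    2    3    4    5
  f   3    2    2    2    3    4
  a   4    3    3    3    3    4
  d   5    4    4    4    4    4
Edit distance = dp[5][5] = 4

4


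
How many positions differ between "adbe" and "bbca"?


Comparing "adbe" and "bbca" position by position:
  Position 0: 'a' vs 'b' => DIFFER
  Position 1: 'd' vs 'b' => DIFFER
  Position 2: 'b' vs 'c' => DIFFER
  Position 3: 'e' vs 'a' => DIFFER
Positions that differ: 4

4


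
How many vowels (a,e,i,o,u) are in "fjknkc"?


Input: fjknkc
Checking each character:
  'f' at position 0: consonant
  'j' at position 1: consonant
  'k' at position 2: consonant
  'n' at position 3: consonant
  'k' at position 4: consonant
  'c' at position 5: consonant
Total vowels: 0

0


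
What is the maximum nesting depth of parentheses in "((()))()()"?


Input: "((()))()()"
Tracking depth:
  Position 0 '(': depth becomes 1
  Position 1 '(': depth becomes 2
  Position 2 '(': depth becomes 3
  Position 3 ')': depth becomes 2
  Position 4 ')': depth becomes 1
  Position 5 ')': depth becomes 0
  Position 6 '(': depth becomes 1
  Position 7 ')': depth becomes 0
  Position 8 '(': depth becomes 1
  Position 9 ')': depth becomes 0
Maximum depth reached: 3

3


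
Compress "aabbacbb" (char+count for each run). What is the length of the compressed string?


Input: aabbacbb
Runs:
  'a' x 2 => "a2"
  'b' x 2 => "b2"
  'a' x 1 => "a1"
  'c' x 1 => "c1"
  'b' x 2 => "b2"
Compressed: "a2b2a1c1b2"
Compressed length: 10

10


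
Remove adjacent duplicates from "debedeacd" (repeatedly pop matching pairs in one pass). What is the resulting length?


Input: debedeacd
Stack-based adjacent duplicate removal:
  Read 'd': push. Stack: d
  Read 'e': push. Stack: de
  Read 'b': push. Stack: deb
  Read 'e': push. Stack: debe
  Read 'd': push. Stack: debed
  Read 'e': push. Stack: debede
  Read 'a': push. Stack: debedea
  Read 'c': push. Stack: debedeac
  Read 'd': push. Stack: debedeacd
Final stack: "debedeacd" (length 9)

9


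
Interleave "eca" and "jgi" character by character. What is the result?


Interleaving "eca" and "jgi":
  Position 0: 'e' from first, 'j' from second => "ej"
  Position 1: 'c' from first, 'g' from second => "cg"
  Position 2: 'a' from first, 'i' from second => "ai"
Result: ejcgai

ejcgai


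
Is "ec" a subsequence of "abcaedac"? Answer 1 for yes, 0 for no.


Check if "ec" is a subsequence of "abcaedac"
Greedy scan:
  Position 0 ('a'): no match needed
  Position 1 ('b'): no match needed
  Position 2 ('c'): no match needed
  Position 3 ('a'): no match needed
  Position 4 ('e'): matches sub[0] = 'e'
  Position 5 ('d'): no match needed
  Position 6 ('a'): no match needed
  Position 7 ('c'): matches sub[1] = 'c'
All 2 characters matched => is a subsequence

1


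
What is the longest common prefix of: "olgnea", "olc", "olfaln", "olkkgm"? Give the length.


Words: olgnea, olc, olfaln, olkkgm
  Position 0: all 'o' => match
  Position 1: all 'l' => match
  Position 2: ('g', 'c', 'f', 'k') => mismatch, stop
LCP = "ol" (length 2)

2


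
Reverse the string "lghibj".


Input: lghibj
Reading characters right to left:
  Position 5: 'j'
  Position 4: 'b'
  Position 3: 'i'
  Position 2: 'h'
  Position 1: 'g'
  Position 0: 'l'
Reversed: jbihgl

jbihgl


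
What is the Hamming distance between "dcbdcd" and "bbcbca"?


Comparing "dcbdcd" and "bbcbca" position by position:
  Position 0: 'd' vs 'b' => differ
  Position 1: 'c' vs 'b' => differ
  Position 2: 'b' vs 'c' => differ
  Position 3: 'd' vs 'b' => differ
  Position 4: 'c' vs 'c' => same
  Position 5: 'd' vs 'a' => differ
Total differences (Hamming distance): 5

5


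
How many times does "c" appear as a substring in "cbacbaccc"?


Searching for "c" in "cbacbaccc"
Scanning each position:
  Position 0: "c" => MATCH
  Position 1: "b" => no
  Position 2: "a" => no
  Position 3: "c" => MATCH
  Position 4: "b" => no
  Position 5: "a" => no
  Position 6: "c" => MATCH
  Position 7: "c" => MATCH
  Position 8: "c" => MATCH
Total occurrences: 5

5


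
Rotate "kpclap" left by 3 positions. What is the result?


Input: "kpclap", rotate left by 3
First 3 characters: "kpc"
Remaining characters: "lap"
Concatenate remaining + first: "lap" + "kpc" = "lapkpc"

lapkpc


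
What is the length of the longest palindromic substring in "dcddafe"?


Input: "dcddafe"
Checking substrings for palindromes:
  [0:3] "dcd" (len 3) => palindrome
  [2:4] "dd" (len 2) => palindrome
Longest palindromic substring: "dcd" with length 3

3


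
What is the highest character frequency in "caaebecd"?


Input: caaebecd
Character counts:
  'a': 2
  'b': 1
  'c': 2
  'd': 1
  'e': 2
Maximum frequency: 2

2


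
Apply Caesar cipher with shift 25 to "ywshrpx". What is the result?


Caesar cipher: shift "ywshrpx" by 25
  'y' (pos 24) + 25 = pos 23 = 'x'
  'w' (pos 22) + 25 = pos 21 = 'v'
  's' (pos 18) + 25 = pos 17 = 'r'
  'h' (pos 7) + 25 = pos 6 = 'g'
  'r' (pos 17) + 25 = pos 16 = 'q'
  'p' (pos 15) + 25 = pos 14 = 'o'
  'x' (pos 23) + 25 = pos 22 = 'w'
Result: xvrgqow

xvrgqow


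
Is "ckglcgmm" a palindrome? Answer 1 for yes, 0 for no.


Input: ckglcgmm
Reversed: mmgclgkc
  Compare pos 0 ('c') with pos 7 ('m'): MISMATCH
  Compare pos 1 ('k') with pos 6 ('m'): MISMATCH
  Compare pos 2 ('g') with pos 5 ('g'): match
  Compare pos 3 ('l') with pos 4 ('c'): MISMATCH
Result: not a palindrome

0


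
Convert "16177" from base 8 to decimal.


Input: "16177" in base 8
Positional expansion:
  Digit '1' (value 1) x 8^4 = 4096
  Digit '6' (value 6) x 8^3 = 3072
  Digit '1' (value 1) x 8^2 = 64
  Digit '7' (value 7) x 8^1 = 56
  Digit '7' (value 7) x 8^0 = 7
Sum = 7295

7295


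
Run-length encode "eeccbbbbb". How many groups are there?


Input: eeccbbbbb
Scanning for consecutive runs:
  Group 1: 'e' x 2 (positions 0-1)
  Group 2: 'c' x 2 (positions 2-3)
  Group 3: 'b' x 5 (positions 4-8)
Total groups: 3

3


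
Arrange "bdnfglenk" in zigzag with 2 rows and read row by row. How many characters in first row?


Zigzag "bdnfglenk" into 2 rows:
Placing characters:
  'b' => row 0
  'd' => row 1
  'n' => row 0
  'f' => row 1
  'g' => row 0
  'l' => row 1
  'e' => row 0
  'n' => row 1
  'k' => row 0
Rows:
  Row 0: "bngek"
  Row 1: "dfln"
First row length: 5

5


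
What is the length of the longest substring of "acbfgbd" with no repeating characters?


Input: "acbfgbd"
Sliding window (track last position of each char):
  Position 0 ('a'): window [0,0] length 1 -- new best
  Position 1 ('c'): window [0,1] length 2 -- new best
  Position 2 ('b'): window [0,2] length 3 -- new best
  Position 3 ('f'): window [0,3] length 4 -- new best
  Position 4 ('g'): window [0,4] length 5 -- new best
  Position 5 ('b'): repeat (last at 2), move window start to 3
  Position 5 ('b'): window [3,5] length 3
  Position 6 ('d'): window [3,6] length 4
Longest substring with no repeats: "acbfg" with length 5

5


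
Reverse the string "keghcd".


Input: keghcd
Reading characters right to left:
  Position 5: 'd'
  Position 4: 'c'
  Position 3: 'h'
  Position 2: 'g'
  Position 1: 'e'
  Position 0: 'k'
Reversed: dchgek

dchgek


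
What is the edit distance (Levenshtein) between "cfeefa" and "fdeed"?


Computing edit distance: "cfeefa" -> "fdeed"
DP table:
           f    d    e    e    d
      0    1    2    3    4    5
  c   1    1    2    3    4    5
  f   2    1    2    3    4    5
  e   3    2    2    2    3    4
  e   4    3    3    2    2    3
  f   5    4    4    3    3    3
  a   6    5    5    4    4    4
Edit distance = dp[6][5] = 4

4


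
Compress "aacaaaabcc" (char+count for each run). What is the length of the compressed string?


Input: aacaaaabcc
Runs:
  'a' x 2 => "a2"
  'c' x 1 => "c1"
  'a' x 4 => "a4"
  'b' x 1 => "b1"
  'c' x 2 => "c2"
Compressed: "a2c1a4b1c2"
Compressed length: 10

10


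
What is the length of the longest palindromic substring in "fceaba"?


Input: "fceaba"
Checking substrings for palindromes:
  [3:6] "aba" (len 3) => palindrome
Longest palindromic substring: "aba" with length 3

3


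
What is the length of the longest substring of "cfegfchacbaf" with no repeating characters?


Input: "cfegfchacbaf"
Sliding window (track last position of each char):
  Position 0 ('c'): window [0,0] length 1 -- new best
  Position 1 ('f'): window [0,1] length 2 -- new best
  Position 2 ('e'): window [0,2] length 3 -- new best
  Position 3 ('g'): window [0,3] length 4 -- new best
  Position 4 ('f'): repeat (last at 1), move window start to 2
  Position 4 ('f'): window [2,4] length 3
  Position 5 ('c'): window [2,5] length 4
  Position 6 ('h'): window [2,6] length 5 -- new best
  Position 7 ('a'): window [2,7] length 6 -- new best
  Position 8 ('c'): repeat (last at 5), move window start to 6
  Position 8 ('c'): window [6,8] length 3
  Position 9 ('b'): window [6,9] length 4
  Position 10 ('a'): repeat (last at 7), move window start to 8
  Position 10 ('a'): window [8,10] length 3
  Position 11 ('f'): window [8,11] length 4
Longest substring with no repeats: "egfcha" with length 6

6


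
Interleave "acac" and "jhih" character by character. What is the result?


Interleaving "acac" and "jhih":
  Position 0: 'a' from first, 'j' from second => "aj"
  Position 1: 'c' from first, 'h' from second => "ch"
  Position 2: 'a' from first, 'i' from second => "ai"
  Position 3: 'c' from first, 'h' from second => "ch"
Result: ajchaich

ajchaich


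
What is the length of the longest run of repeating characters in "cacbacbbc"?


Input: "cacbacbbc"
Scanning for longest run:
  Position 1 ('a'): new char, reset run to 1
  Position 2 ('c'): new char, reset run to 1
  Position 3 ('b'): new char, reset run to 1
  Position 4 ('a'): new char, reset run to 1
  Position 5 ('c'): new char, reset run to 1
  Position 6 ('b'): new char, reset run to 1
  Position 7 ('b'): continues run of 'b', length=2
  Position 8 ('c'): new char, reset run to 1
Longest run: 'b' with length 2

2


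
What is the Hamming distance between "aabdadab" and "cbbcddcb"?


Comparing "aabdadab" and "cbbcddcb" position by position:
  Position 0: 'a' vs 'c' => differ
  Position 1: 'a' vs 'b' => differ
  Position 2: 'b' vs 'b' => same
  Position 3: 'd' vs 'c' => differ
  Position 4: 'a' vs 'd' => differ
  Position 5: 'd' vs 'd' => same
  Position 6: 'a' vs 'c' => differ
  Position 7: 'b' vs 'b' => same
Total differences (Hamming distance): 5

5


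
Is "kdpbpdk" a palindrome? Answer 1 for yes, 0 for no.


Input: kdpbpdk
Reversed: kdpbpdk
  Compare pos 0 ('k') with pos 6 ('k'): match
  Compare pos 1 ('d') with pos 5 ('d'): match
  Compare pos 2 ('p') with pos 4 ('p'): match
Result: palindrome

1


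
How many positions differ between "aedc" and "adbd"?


Comparing "aedc" and "adbd" position by position:
  Position 0: 'a' vs 'a' => same
  Position 1: 'e' vs 'd' => DIFFER
  Position 2: 'd' vs 'b' => DIFFER
  Position 3: 'c' vs 'd' => DIFFER
Positions that differ: 3

3


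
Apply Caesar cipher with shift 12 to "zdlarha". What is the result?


Caesar cipher: shift "zdlarha" by 12
  'z' (pos 25) + 12 = pos 11 = 'l'
  'd' (pos 3) + 12 = pos 15 = 'p'
  'l' (pos 11) + 12 = pos 23 = 'x'
  'a' (pos 0) + 12 = pos 12 = 'm'
  'r' (pos 17) + 12 = pos 3 = 'd'
  'h' (pos 7) + 12 = pos 19 = 't'
  'a' (pos 0) + 12 = pos 12 = 'm'
Result: lpxmdtm

lpxmdtm


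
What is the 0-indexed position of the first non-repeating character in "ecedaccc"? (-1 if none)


Input: ecedaccc
Character frequencies:
  'a': 1
  'c': 4
  'd': 1
  'e': 2
Scanning left to right for freq == 1:
  Position 0 ('e'): freq=2, skip
  Position 1 ('c'): freq=4, skip
  Position 2 ('e'): freq=2, skip
  Position 3 ('d'): unique! => answer = 3

3


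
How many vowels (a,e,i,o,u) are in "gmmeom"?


Input: gmmeom
Checking each character:
  'g' at position 0: consonant
  'm' at position 1: consonant
  'm' at position 2: consonant
  'e' at position 3: vowel (running total: 1)
  'o' at position 4: vowel (running total: 2)
  'm' at position 5: consonant
Total vowels: 2

2


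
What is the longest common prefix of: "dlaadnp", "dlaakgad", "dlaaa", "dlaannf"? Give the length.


Words: dlaadnp, dlaakgad, dlaaa, dlaannf
  Position 0: all 'd' => match
  Position 1: all 'l' => match
  Position 2: all 'a' => match
  Position 3: all 'a' => match
  Position 4: ('d', 'k', 'a', 'n') => mismatch, stop
LCP = "dlaa" (length 4)

4


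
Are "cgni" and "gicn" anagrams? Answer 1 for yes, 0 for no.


Strings: "cgni", "gicn"
Sorted first:  cgin
Sorted second: cgin
Sorted forms match => anagrams

1


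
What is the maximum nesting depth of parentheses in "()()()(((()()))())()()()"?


Input: "()()()(((()()))())()()()"
Tracking depth:
  Position 0 '(': depth becomes 1
  Position 1 ')': depth becomes 0
  Position 2 '(': depth becomes 1
  Position 3 ')': depth becomes 0
  Position 4 '(': depth becomes 1
  Position 5 ')': depth becomes 0
  Position 6 '(': depth becomes 1
  Position 7 '(': depth becomes 2
  Position 8 '(': depth becomes 3
  Position 9 '(': depth becomes 4
  Position 10 ')': depth becomes 3
  Position 11 '(': depth becomes 4
  Position 12 ')': depth becomes 3
  Position 13 ')': depth becomes 2
  Position 14 ')': depth becomes 1
  Position 15 '(': depth becomes 2
  Position 16 ')': depth becomes 1
  Position 17 ')': depth becomes 0
  Position 18 '(': depth becomes 1
  Position 19 ')': depth becomes 0
  Position 20 '(': depth becomes 1
  Position 21 ')': depth becomes 0
  Position 22 '(': depth becomes 1
  Position 23 ')': depth becomes 0
Maximum depth reached: 4

4


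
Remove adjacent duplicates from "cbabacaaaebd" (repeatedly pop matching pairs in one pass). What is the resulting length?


Input: cbabacaaaebd
Stack-based adjacent duplicate removal:
  Read 'c': push. Stack: c
  Read 'b': push. Stack: cb
  Read 'a': push. Stack: cba
  Read 'b': push. Stack: cbab
  Read 'a': push. Stack: cbaba
  Read 'c': push. Stack: cbabac
  Read 'a': push. Stack: cbabaca
  Read 'a': matches stack top 'a' => pop. Stack: cbabac
  Read 'a': push. Stack: cbabaca
  Read 'e': push. Stack: cbabacae
  Read 'b': push. Stack: cbabacaeb
  Read 'd': push. Stack: cbabacaebd
Final stack: "cbabacaebd" (length 10)

10


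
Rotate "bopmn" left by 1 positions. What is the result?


Input: "bopmn", rotate left by 1
First 1 characters: "b"
Remaining characters: "opmn"
Concatenate remaining + first: "opmn" + "b" = "opmnb"

opmnb


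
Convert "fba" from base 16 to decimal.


Input: "fba" in base 16
Positional expansion:
  Digit 'f' (value 15) x 16^2 = 3840
  Digit 'b' (value 11) x 16^1 = 176
  Digit 'a' (value 10) x 16^0 = 10
Sum = 4026

4026


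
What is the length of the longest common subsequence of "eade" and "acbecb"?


LCS of "eade" and "acbecb"
DP table:
           a    c    b    e    c    b
      0    0    0    0    0    0    0
  e   0    0    0    0    1    1    1
  a   0    1    1    1    1    1    1
  d   0    1    1    1    1    1    1
  e   0    1    1    1    2    2    2
LCS length = dp[4][6] = 2

2


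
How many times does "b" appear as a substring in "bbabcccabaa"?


Searching for "b" in "bbabcccabaa"
Scanning each position:
  Position 0: "b" => MATCH
  Position 1: "b" => MATCH
  Position 2: "a" => no
  Position 3: "b" => MATCH
  Position 4: "c" => no
  Position 5: "c" => no
  Position 6: "c" => no
  Position 7: "a" => no
  Position 8: "b" => MATCH
  Position 9: "a" => no
  Position 10: "a" => no
Total occurrences: 4

4


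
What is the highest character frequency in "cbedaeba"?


Input: cbedaeba
Character counts:
  'a': 2
  'b': 2
  'c': 1
  'd': 1
  'e': 2
Maximum frequency: 2

2


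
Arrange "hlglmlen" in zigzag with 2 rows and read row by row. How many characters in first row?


Zigzag "hlglmlen" into 2 rows:
Placing characters:
  'h' => row 0
  'l' => row 1
  'g' => row 0
  'l' => row 1
  'm' => row 0
  'l' => row 1
  'e' => row 0
  'n' => row 1
Rows:
  Row 0: "hgme"
  Row 1: "llln"
First row length: 4

4


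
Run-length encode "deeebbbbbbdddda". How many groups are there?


Input: deeebbbbbbdddda
Scanning for consecutive runs:
  Group 1: 'd' x 1 (positions 0-0)
  Group 2: 'e' x 3 (positions 1-3)
  Group 3: 'b' x 6 (positions 4-9)
  Group 4: 'd' x 4 (positions 10-13)
  Group 5: 'a' x 1 (positions 14-14)
Total groups: 5

5


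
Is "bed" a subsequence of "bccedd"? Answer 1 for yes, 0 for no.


Check if "bed" is a subsequence of "bccedd"
Greedy scan:
  Position 0 ('b'): matches sub[0] = 'b'
  Position 1 ('c'): no match needed
  Position 2 ('c'): no match needed
  Position 3 ('e'): matches sub[1] = 'e'
  Position 4 ('d'): matches sub[2] = 'd'
  Position 5 ('d'): no match needed
All 3 characters matched => is a subsequence

1


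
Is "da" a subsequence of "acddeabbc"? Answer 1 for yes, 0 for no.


Check if "da" is a subsequence of "acddeabbc"
Greedy scan:
  Position 0 ('a'): no match needed
  Position 1 ('c'): no match needed
  Position 2 ('d'): matches sub[0] = 'd'
  Position 3 ('d'): no match needed
  Position 4 ('e'): no match needed
  Position 5 ('a'): matches sub[1] = 'a'
  Position 6 ('b'): no match needed
  Position 7 ('b'): no match needed
  Position 8 ('c'): no match needed
All 2 characters matched => is a subsequence

1


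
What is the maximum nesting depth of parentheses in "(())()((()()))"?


Input: "(())()((()()))"
Tracking depth:
  Position 0 '(': depth becomes 1
  Position 1 '(': depth becomes 2
  Position 2 ')': depth becomes 1
  Position 3 ')': depth becomes 0
  Position 4 '(': depth becomes 1
  Position 5 ')': depth becomes 0
  Position 6 '(': depth becomes 1
  Position 7 '(': depth becomes 2
  Position 8 '(': depth becomes 3
  Position 9 ')': depth becomes 2
  Position 10 '(': depth becomes 3
  Position 11 ')': depth becomes 2
  Position 12 ')': depth becomes 1
  Position 13 ')': depth becomes 0
Maximum depth reached: 3

3


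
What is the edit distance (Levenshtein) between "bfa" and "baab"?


Computing edit distance: "bfa" -> "baab"
DP table:
           b    a    a    b
      0    1    2    3    4
  b   1    0    1    2    3
  f   2    1    1    2    3
  a   3    2    1    1    2
Edit distance = dp[3][4] = 2

2


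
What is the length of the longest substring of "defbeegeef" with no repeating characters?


Input: "defbeegeef"
Sliding window (track last position of each char):
  Position 0 ('d'): window [0,0] length 1 -- new best
  Position 1 ('e'): window [0,1] length 2 -- new best
  Position 2 ('f'): window [0,2] length 3 -- new best
  Position 3 ('b'): window [0,3] length 4 -- new best
  Position 4 ('e'): repeat (last at 1), move window start to 2
  Position 4 ('e'): window [2,4] length 3
  Position 5 ('e'): repeat (last at 4), move window start to 5
  Position 5 ('e'): window [5,5] length 1
  Position 6 ('g'): window [5,6] length 2
  Position 7 ('e'): repeat (last at 5), move window start to 6
  Position 7 ('e'): window [6,7] length 2
  Position 8 ('e'): repeat (last at 7), move window start to 8
  Position 8 ('e'): window [8,8] length 1
  Position 9 ('f'): window [8,9] length 2
Longest substring with no repeats: "defb" with length 4

4


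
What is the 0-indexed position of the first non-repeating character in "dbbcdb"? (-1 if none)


Input: dbbcdb
Character frequencies:
  'b': 3
  'c': 1
  'd': 2
Scanning left to right for freq == 1:
  Position 0 ('d'): freq=2, skip
  Position 1 ('b'): freq=3, skip
  Position 2 ('b'): freq=3, skip
  Position 3 ('c'): unique! => answer = 3

3


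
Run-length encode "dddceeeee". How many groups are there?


Input: dddceeeee
Scanning for consecutive runs:
  Group 1: 'd' x 3 (positions 0-2)
  Group 2: 'c' x 1 (positions 3-3)
  Group 3: 'e' x 5 (positions 4-8)
Total groups: 3

3


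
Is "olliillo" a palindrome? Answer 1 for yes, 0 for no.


Input: olliillo
Reversed: olliillo
  Compare pos 0 ('o') with pos 7 ('o'): match
  Compare pos 1 ('l') with pos 6 ('l'): match
  Compare pos 2 ('l') with pos 5 ('l'): match
  Compare pos 3 ('i') with pos 4 ('i'): match
Result: palindrome

1


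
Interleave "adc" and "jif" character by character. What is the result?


Interleaving "adc" and "jif":
  Position 0: 'a' from first, 'j' from second => "aj"
  Position 1: 'd' from first, 'i' from second => "di"
  Position 2: 'c' from first, 'f' from second => "cf"
Result: ajdicf

ajdicf


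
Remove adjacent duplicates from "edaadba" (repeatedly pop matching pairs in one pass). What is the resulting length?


Input: edaadba
Stack-based adjacent duplicate removal:
  Read 'e': push. Stack: e
  Read 'd': push. Stack: ed
  Read 'a': push. Stack: eda
  Read 'a': matches stack top 'a' => pop. Stack: ed
  Read 'd': matches stack top 'd' => pop. Stack: e
  Read 'b': push. Stack: eb
  Read 'a': push. Stack: eba
Final stack: "eba" (length 3)

3


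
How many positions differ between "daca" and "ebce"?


Comparing "daca" and "ebce" position by position:
  Position 0: 'd' vs 'e' => DIFFER
  Position 1: 'a' vs 'b' => DIFFER
  Position 2: 'c' vs 'c' => same
  Position 3: 'a' vs 'e' => DIFFER
Positions that differ: 3

3


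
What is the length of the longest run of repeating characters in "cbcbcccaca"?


Input: "cbcbcccaca"
Scanning for longest run:
  Position 1 ('b'): new char, reset run to 1
  Position 2 ('c'): new char, reset run to 1
  Position 3 ('b'): new char, reset run to 1
  Position 4 ('c'): new char, reset run to 1
  Position 5 ('c'): continues run of 'c', length=2
  Position 6 ('c'): continues run of 'c', length=3
  Position 7 ('a'): new char, reset run to 1
  Position 8 ('c'): new char, reset run to 1
  Position 9 ('a'): new char, reset run to 1
Longest run: 'c' with length 3

3


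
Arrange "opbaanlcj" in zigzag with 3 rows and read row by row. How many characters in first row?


Zigzag "opbaanlcj" into 3 rows:
Placing characters:
  'o' => row 0
  'p' => row 1
  'b' => row 2
  'a' => row 1
  'a' => row 0
  'n' => row 1
  'l' => row 2
  'c' => row 1
  'j' => row 0
Rows:
  Row 0: "oaj"
  Row 1: "panc"
  Row 2: "bl"
First row length: 3

3


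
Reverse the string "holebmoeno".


Input: holebmoeno
Reading characters right to left:
  Position 9: 'o'
  Position 8: 'n'
  Position 7: 'e'
  Position 6: 'o'
  Position 5: 'm'
  Position 4: 'b'
  Position 3: 'e'
  Position 2: 'l'
  Position 1: 'o'
  Position 0: 'h'
Reversed: oneombeloh

oneombeloh


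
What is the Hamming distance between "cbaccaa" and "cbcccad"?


Comparing "cbaccaa" and "cbcccad" position by position:
  Position 0: 'c' vs 'c' => same
  Position 1: 'b' vs 'b' => same
  Position 2: 'a' vs 'c' => differ
  Position 3: 'c' vs 'c' => same
  Position 4: 'c' vs 'c' => same
  Position 5: 'a' vs 'a' => same
  Position 6: 'a' vs 'd' => differ
Total differences (Hamming distance): 2

2


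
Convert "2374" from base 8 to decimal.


Input: "2374" in base 8
Positional expansion:
  Digit '2' (value 2) x 8^3 = 1024
  Digit '3' (value 3) x 8^2 = 192
  Digit '7' (value 7) x 8^1 = 56
  Digit '4' (value 4) x 8^0 = 4
Sum = 1276

1276


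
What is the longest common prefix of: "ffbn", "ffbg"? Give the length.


Words: ffbn, ffbg
  Position 0: all 'f' => match
  Position 1: all 'f' => match
  Position 2: all 'b' => match
  Position 3: ('n', 'g') => mismatch, stop
LCP = "ffb" (length 3)

3


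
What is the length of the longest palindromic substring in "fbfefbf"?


Input: "fbfefbf"
Checking substrings for palindromes:
  [0:7] "fbfefbf" (len 7) => palindrome
  [1:6] "bfefb" (len 5) => palindrome
  [0:3] "fbf" (len 3) => palindrome
  [2:5] "fef" (len 3) => palindrome
  [4:7] "fbf" (len 3) => palindrome
Longest palindromic substring: "fbfefbf" with length 7

7


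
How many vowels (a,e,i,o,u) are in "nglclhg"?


Input: nglclhg
Checking each character:
  'n' at position 0: consonant
  'g' at position 1: consonant
  'l' at position 2: consonant
  'c' at position 3: consonant
  'l' at position 4: consonant
  'h' at position 5: consonant
  'g' at position 6: consonant
Total vowels: 0

0


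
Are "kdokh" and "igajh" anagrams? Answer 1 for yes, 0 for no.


Strings: "kdokh", "igajh"
Sorted first:  dhkko
Sorted second: aghij
Differ at position 0: 'd' vs 'a' => not anagrams

0


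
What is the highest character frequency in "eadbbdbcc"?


Input: eadbbdbcc
Character counts:
  'a': 1
  'b': 3
  'c': 2
  'd': 2
  'e': 1
Maximum frequency: 3

3


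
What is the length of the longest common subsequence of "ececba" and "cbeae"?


LCS of "ececba" and "cbeae"
DP table:
           c    b    e    a    e
      0    0    0    0    0    0
  e   0    0    0    1    1    1
  c   0    1    1    1    1    1
  e   0    1    1    2    2    2
  c   0    1    1    2    2    2
  b   0    1    2    2    2    2
  a   0    1    2    2    3    3
LCS length = dp[6][5] = 3

3


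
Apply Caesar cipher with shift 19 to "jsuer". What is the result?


Caesar cipher: shift "jsuer" by 19
  'j' (pos 9) + 19 = pos 2 = 'c'
  's' (pos 18) + 19 = pos 11 = 'l'
  'u' (pos 20) + 19 = pos 13 = 'n'
  'e' (pos 4) + 19 = pos 23 = 'x'
  'r' (pos 17) + 19 = pos 10 = 'k'
Result: clnxk

clnxk


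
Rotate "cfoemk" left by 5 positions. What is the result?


Input: "cfoemk", rotate left by 5
First 5 characters: "cfoem"
Remaining characters: "k"
Concatenate remaining + first: "k" + "cfoem" = "kcfoem"

kcfoem


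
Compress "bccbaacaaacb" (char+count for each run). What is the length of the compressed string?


Input: bccbaacaaacb
Runs:
  'b' x 1 => "b1"
  'c' x 2 => "c2"
  'b' x 1 => "b1"
  'a' x 2 => "a2"
  'c' x 1 => "c1"
  'a' x 3 => "a3"
  'c' x 1 => "c1"
  'b' x 1 => "b1"
Compressed: "b1c2b1a2c1a3c1b1"
Compressed length: 16

16


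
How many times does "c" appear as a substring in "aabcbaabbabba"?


Searching for "c" in "aabcbaabbabba"
Scanning each position:
  Position 0: "a" => no
  Position 1: "a" => no
  Position 2: "b" => no
  Position 3: "c" => MATCH
  Position 4: "b" => no
  Position 5: "a" => no
  Position 6: "a" => no
  Position 7: "b" => no
  Position 8: "b" => no
  Position 9: "a" => no
  Position 10: "b" => no
  Position 11: "b" => no
  Position 12: "a" => no
Total occurrences: 1

1


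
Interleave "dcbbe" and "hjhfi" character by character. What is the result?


Interleaving "dcbbe" and "hjhfi":
  Position 0: 'd' from first, 'h' from second => "dh"
  Position 1: 'c' from first, 'j' from second => "cj"
  Position 2: 'b' from first, 'h' from second => "bh"
  Position 3: 'b' from first, 'f' from second => "bf"
  Position 4: 'e' from first, 'i' from second => "ei"
Result: dhcjbhbfei

dhcjbhbfei


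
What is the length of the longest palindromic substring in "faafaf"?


Input: "faafaf"
Checking substrings for palindromes:
  [0:4] "faaf" (len 4) => palindrome
  [2:5] "afa" (len 3) => palindrome
  [3:6] "faf" (len 3) => palindrome
  [1:3] "aa" (len 2) => palindrome
Longest palindromic substring: "faaf" with length 4

4


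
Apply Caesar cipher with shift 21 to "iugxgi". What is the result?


Caesar cipher: shift "iugxgi" by 21
  'i' (pos 8) + 21 = pos 3 = 'd'
  'u' (pos 20) + 21 = pos 15 = 'p'
  'g' (pos 6) + 21 = pos 1 = 'b'
  'x' (pos 23) + 21 = pos 18 = 's'
  'g' (pos 6) + 21 = pos 1 = 'b'
  'i' (pos 8) + 21 = pos 3 = 'd'
Result: dpbsbd

dpbsbd


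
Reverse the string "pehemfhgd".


Input: pehemfhgd
Reading characters right to left:
  Position 8: 'd'
  Position 7: 'g'
  Position 6: 'h'
  Position 5: 'f'
  Position 4: 'm'
  Position 3: 'e'
  Position 2: 'h'
  Position 1: 'e'
  Position 0: 'p'
Reversed: dghfmehep

dghfmehep
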